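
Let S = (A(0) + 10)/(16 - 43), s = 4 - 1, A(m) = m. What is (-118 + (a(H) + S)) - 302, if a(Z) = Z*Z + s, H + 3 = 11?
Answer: -9541/27 ≈ -353.37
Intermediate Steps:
H = 8 (H = -3 + 11 = 8)
s = 3
S = -10/27 (S = (0 + 10)/(16 - 43) = 10/(-27) = 10*(-1/27) = -10/27 ≈ -0.37037)
a(Z) = 3 + Z² (a(Z) = Z*Z + 3 = Z² + 3 = 3 + Z²)
(-118 + (a(H) + S)) - 302 = (-118 + ((3 + 8²) - 10/27)) - 302 = (-118 + ((3 + 64) - 10/27)) - 302 = (-118 + (67 - 10/27)) - 302 = (-118 + 1799/27) - 302 = -1387/27 - 302 = -9541/27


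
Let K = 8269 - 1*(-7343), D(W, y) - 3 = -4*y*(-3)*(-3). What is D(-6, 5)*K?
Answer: -2763324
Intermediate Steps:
D(W, y) = 3 - 36*y (D(W, y) = 3 - 4*y*(-3)*(-3) = 3 - (-12)*y*(-3) = 3 + (12*y)*(-3) = 3 - 36*y)
K = 15612 (K = 8269 + 7343 = 15612)
D(-6, 5)*K = (3 - 36*5)*15612 = (3 - 180)*15612 = -177*15612 = -2763324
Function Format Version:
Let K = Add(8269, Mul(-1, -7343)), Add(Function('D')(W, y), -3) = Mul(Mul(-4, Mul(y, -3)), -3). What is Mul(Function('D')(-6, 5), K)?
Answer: -2763324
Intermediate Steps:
Function('D')(W, y) = Add(3, Mul(-36, y)) (Function('D')(W, y) = Add(3, Mul(Mul(-4, Mul(y, -3)), -3)) = Add(3, Mul(Mul(-4, Mul(-3, y)), -3)) = Add(3, Mul(Mul(12, y), -3)) = Add(3, Mul(-36, y)))
K = 15612 (K = Add(8269, 7343) = 15612)
Mul(Function('D')(-6, 5), K) = Mul(Add(3, Mul(-36, 5)), 15612) = Mul(Add(3, -180), 15612) = Mul(-177, 15612) = -2763324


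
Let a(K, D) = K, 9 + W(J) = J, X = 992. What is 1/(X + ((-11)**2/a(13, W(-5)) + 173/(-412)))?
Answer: 5356/5360755 ≈ 0.00099911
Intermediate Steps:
W(J) = -9 + J
1/(X + ((-11)**2/a(13, W(-5)) + 173/(-412))) = 1/(992 + ((-11)**2/13 + 173/(-412))) = 1/(992 + (121*(1/13) + 173*(-1/412))) = 1/(992 + (121/13 - 173/412)) = 1/(992 + 47603/5356) = 1/(5360755/5356) = 5356/5360755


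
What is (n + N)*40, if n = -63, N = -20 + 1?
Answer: -3280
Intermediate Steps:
N = -19
(n + N)*40 = (-63 - 19)*40 = -82*40 = -3280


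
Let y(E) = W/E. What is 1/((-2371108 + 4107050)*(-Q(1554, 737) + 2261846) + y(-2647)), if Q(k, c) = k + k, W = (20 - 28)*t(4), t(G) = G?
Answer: 2647/10378988012685844 ≈ 2.5503e-13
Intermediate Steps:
W = -32 (W = (20 - 28)*4 = -8*4 = -32)
Q(k, c) = 2*k
y(E) = -32/E
1/((-2371108 + 4107050)*(-Q(1554, 737) + 2261846) + y(-2647)) = 1/((-2371108 + 4107050)*(-2*1554 + 2261846) - 32/(-2647)) = 1/(1735942*(-1*3108 + 2261846) - 32*(-1/2647)) = 1/(1735942*(-3108 + 2261846) + 32/2647) = 1/(1735942*2258738 + 32/2647) = 1/(3921038161196 + 32/2647) = 1/(10378988012685844/2647) = 2647/10378988012685844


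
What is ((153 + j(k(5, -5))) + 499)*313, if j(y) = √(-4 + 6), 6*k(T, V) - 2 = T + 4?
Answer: 204076 + 313*√2 ≈ 2.0452e+5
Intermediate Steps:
k(T, V) = 1 + T/6 (k(T, V) = ⅓ + (T + 4)/6 = ⅓ + (4 + T)/6 = ⅓ + (⅔ + T/6) = 1 + T/6)
j(y) = √2
((153 + j(k(5, -5))) + 499)*313 = ((153 + √2) + 499)*313 = (652 + √2)*313 = 204076 + 313*√2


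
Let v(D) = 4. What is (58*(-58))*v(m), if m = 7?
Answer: -13456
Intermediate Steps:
(58*(-58))*v(m) = (58*(-58))*4 = -3364*4 = -13456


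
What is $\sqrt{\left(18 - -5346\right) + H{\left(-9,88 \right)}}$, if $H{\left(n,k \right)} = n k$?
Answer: $6 \sqrt{127} \approx 67.617$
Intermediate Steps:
$H{\left(n,k \right)} = k n$
$\sqrt{\left(18 - -5346\right) + H{\left(-9,88 \right)}} = \sqrt{\left(18 - -5346\right) + 88 \left(-9\right)} = \sqrt{\left(18 + 5346\right) - 792} = \sqrt{5364 - 792} = \sqrt{4572} = 6 \sqrt{127}$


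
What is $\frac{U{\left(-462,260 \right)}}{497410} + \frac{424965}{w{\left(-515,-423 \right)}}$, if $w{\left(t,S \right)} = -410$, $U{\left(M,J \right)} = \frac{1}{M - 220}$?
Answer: $- \frac{351615647131}{339233620} \approx -1036.5$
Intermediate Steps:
$U{\left(M,J \right)} = \frac{1}{-220 + M}$
$\frac{U{\left(-462,260 \right)}}{497410} + \frac{424965}{w{\left(-515,-423 \right)}} = \frac{1}{\left(-220 - 462\right) 497410} + \frac{424965}{-410} = \frac{1}{-682} \cdot \frac{1}{497410} + 424965 \left(- \frac{1}{410}\right) = \left(- \frac{1}{682}\right) \frac{1}{497410} - \frac{2073}{2} = - \frac{1}{339233620} - \frac{2073}{2} = - \frac{351615647131}{339233620}$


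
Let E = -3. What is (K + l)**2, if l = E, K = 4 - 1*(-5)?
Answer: 36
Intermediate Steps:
K = 9 (K = 4 + 5 = 9)
l = -3
(K + l)**2 = (9 - 3)**2 = 6**2 = 36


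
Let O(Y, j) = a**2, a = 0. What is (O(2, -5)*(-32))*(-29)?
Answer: 0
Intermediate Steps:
O(Y, j) = 0 (O(Y, j) = 0**2 = 0)
(O(2, -5)*(-32))*(-29) = (0*(-32))*(-29) = 0*(-29) = 0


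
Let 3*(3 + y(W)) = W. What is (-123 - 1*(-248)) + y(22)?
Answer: 388/3 ≈ 129.33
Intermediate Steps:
y(W) = -3 + W/3
(-123 - 1*(-248)) + y(22) = (-123 - 1*(-248)) + (-3 + (1/3)*22) = (-123 + 248) + (-3 + 22/3) = 125 + 13/3 = 388/3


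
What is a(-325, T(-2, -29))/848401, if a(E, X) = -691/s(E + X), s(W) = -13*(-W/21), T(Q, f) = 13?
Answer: 4837/1147038152 ≈ 4.2169e-6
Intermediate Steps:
s(W) = 13*W/21 (s(W) = -(-13)*W/21 = 13*W/21)
a(E, X) = -691/(13*E/21 + 13*X/21) (a(E, X) = -691*21/(13*(E + X)) = -691/(13*E/21 + 13*X/21))
a(-325, T(-2, -29))/848401 = -14511/(13*(-325) + 13*13)/848401 = -14511/(-4225 + 169)*(1/848401) = -14511/(-4056)*(1/848401) = -14511*(-1/4056)*(1/848401) = (4837/1352)*(1/848401) = 4837/1147038152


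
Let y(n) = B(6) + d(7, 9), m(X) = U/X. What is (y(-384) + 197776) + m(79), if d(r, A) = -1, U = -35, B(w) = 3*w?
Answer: 15625612/79 ≈ 1.9779e+5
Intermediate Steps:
m(X) = -35/X
y(n) = 17 (y(n) = 3*6 - 1 = 18 - 1 = 17)
(y(-384) + 197776) + m(79) = (17 + 197776) - 35/79 = 197793 - 35*1/79 = 197793 - 35/79 = 15625612/79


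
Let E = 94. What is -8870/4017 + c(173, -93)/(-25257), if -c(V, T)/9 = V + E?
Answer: -71458913/33819123 ≈ -2.1130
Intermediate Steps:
c(V, T) = -846 - 9*V (c(V, T) = -9*(V + 94) = -9*(94 + V) = -846 - 9*V)
-8870/4017 + c(173, -93)/(-25257) = -8870/4017 + (-846 - 9*173)/(-25257) = -8870*1/4017 + (-846 - 1557)*(-1/25257) = -8870/4017 - 2403*(-1/25257) = -8870/4017 + 801/8419 = -71458913/33819123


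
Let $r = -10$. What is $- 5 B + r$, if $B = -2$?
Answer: $0$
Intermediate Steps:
$- 5 B + r = \left(-5\right) \left(-2\right) - 10 = 10 - 10 = 0$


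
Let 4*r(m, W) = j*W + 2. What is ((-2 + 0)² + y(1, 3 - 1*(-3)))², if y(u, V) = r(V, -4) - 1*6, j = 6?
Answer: 225/4 ≈ 56.250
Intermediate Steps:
r(m, W) = ½ + 3*W/2 (r(m, W) = (6*W + 2)/4 = (2 + 6*W)/4 = ½ + 3*W/2)
y(u, V) = -23/2 (y(u, V) = (½ + (3/2)*(-4)) - 1*6 = (½ - 6) - 6 = -11/2 - 6 = -23/2)
((-2 + 0)² + y(1, 3 - 1*(-3)))² = ((-2 + 0)² - 23/2)² = ((-2)² - 23/2)² = (4 - 23/2)² = (-15/2)² = 225/4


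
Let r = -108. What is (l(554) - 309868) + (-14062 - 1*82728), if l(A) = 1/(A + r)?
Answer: -181369467/446 ≈ -4.0666e+5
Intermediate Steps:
l(A) = 1/(-108 + A) (l(A) = 1/(A - 108) = 1/(-108 + A))
(l(554) - 309868) + (-14062 - 1*82728) = (1/(-108 + 554) - 309868) + (-14062 - 1*82728) = (1/446 - 309868) + (-14062 - 82728) = (1/446 - 309868) - 96790 = -138201127/446 - 96790 = -181369467/446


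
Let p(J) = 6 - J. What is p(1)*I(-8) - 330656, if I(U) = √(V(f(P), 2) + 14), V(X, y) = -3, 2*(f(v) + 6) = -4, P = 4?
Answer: -330656 + 5*√11 ≈ -3.3064e+5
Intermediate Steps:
f(v) = -8 (f(v) = -6 + (½)*(-4) = -6 - 2 = -8)
I(U) = √11 (I(U) = √(-3 + 14) = √11)
p(1)*I(-8) - 330656 = (6 - 1*1)*√11 - 330656 = (6 - 1)*√11 - 330656 = 5*√11 - 330656 = -330656 + 5*√11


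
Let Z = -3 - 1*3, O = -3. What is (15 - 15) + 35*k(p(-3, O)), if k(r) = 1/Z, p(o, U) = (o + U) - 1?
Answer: -35/6 ≈ -5.8333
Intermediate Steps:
Z = -6 (Z = -3 - 3 = -6)
p(o, U) = -1 + U + o (p(o, U) = (U + o) - 1 = -1 + U + o)
k(r) = -1/6 (k(r) = 1/(-6) = -1/6)
(15 - 15) + 35*k(p(-3, O)) = (15 - 15) + 35*(-1/6) = 0 - 35/6 = -35/6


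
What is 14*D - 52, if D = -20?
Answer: -332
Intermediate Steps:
14*D - 52 = 14*(-20) - 52 = -280 - 52 = -332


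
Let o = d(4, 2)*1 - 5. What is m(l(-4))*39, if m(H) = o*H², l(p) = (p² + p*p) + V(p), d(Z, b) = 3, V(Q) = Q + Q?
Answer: -44928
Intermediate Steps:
V(Q) = 2*Q
l(p) = 2*p + 2*p² (l(p) = (p² + p*p) + 2*p = (p² + p²) + 2*p = 2*p² + 2*p = 2*p + 2*p²)
o = -2 (o = 3*1 - 5 = 3 - 5 = -2)
m(H) = -2*H²
m(l(-4))*39 = -2*64*(1 - 4)²*39 = -2*(2*(-4)*(-3))²*39 = -2*24²*39 = -2*576*39 = -1152*39 = -44928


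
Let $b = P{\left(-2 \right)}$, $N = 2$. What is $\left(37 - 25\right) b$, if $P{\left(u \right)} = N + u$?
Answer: $0$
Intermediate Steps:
$P{\left(u \right)} = 2 + u$
$b = 0$ ($b = 2 - 2 = 0$)
$\left(37 - 25\right) b = \left(37 - 25\right) 0 = 12 \cdot 0 = 0$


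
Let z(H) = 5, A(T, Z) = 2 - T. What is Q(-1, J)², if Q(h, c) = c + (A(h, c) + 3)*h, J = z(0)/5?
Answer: 25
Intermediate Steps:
J = 1 (J = 5/5 = 5*(⅕) = 1)
Q(h, c) = c + h*(5 - h) (Q(h, c) = c + ((2 - h) + 3)*h = c + (5 - h)*h = c + h*(5 - h))
Q(-1, J)² = (1 - 1*(-1)² + 5*(-1))² = (1 - 1*1 - 5)² = (1 - 1 - 5)² = (-5)² = 25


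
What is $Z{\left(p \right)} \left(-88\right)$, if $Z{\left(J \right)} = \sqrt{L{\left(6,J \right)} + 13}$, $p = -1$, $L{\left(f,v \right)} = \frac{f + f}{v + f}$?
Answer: $- \frac{88 \sqrt{385}}{5} \approx -345.34$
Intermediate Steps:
$L{\left(f,v \right)} = \frac{2 f}{f + v}$
$Z{\left(J \right)} = \sqrt{13 + \frac{12}{6 + J}}$ ($Z{\left(J \right)} = \sqrt{2 \cdot 6 \frac{1}{6 + J} + 13} = \sqrt{\frac{12}{6 + J} + 13} = \sqrt{13 + \frac{12}{6 + J}}$)
$Z{\left(p \right)} \left(-88\right) = \sqrt{\frac{90 + 13 \left(-1\right)}{6 - 1}} \left(-88\right) = \sqrt{\frac{90 - 13}{5}} \left(-88\right) = \sqrt{\frac{1}{5} \cdot 77} \left(-88\right) = \sqrt{\frac{77}{5}} \left(-88\right) = \frac{\sqrt{385}}{5} \left(-88\right) = - \frac{88 \sqrt{385}}{5}$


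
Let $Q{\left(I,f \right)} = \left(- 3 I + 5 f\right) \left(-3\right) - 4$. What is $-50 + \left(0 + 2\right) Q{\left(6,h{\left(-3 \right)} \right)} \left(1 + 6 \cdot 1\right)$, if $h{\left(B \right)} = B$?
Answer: $1280$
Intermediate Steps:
$Q{\left(I,f \right)} = -4 - 15 f + 9 I$ ($Q{\left(I,f \right)} = \left(- 15 f + 9 I\right) - 4 = -4 - 15 f + 9 I$)
$-50 + \left(0 + 2\right) Q{\left(6,h{\left(-3 \right)} \right)} \left(1 + 6 \cdot 1\right) = -50 + \left(0 + 2\right) \left(-4 - -45 + 9 \cdot 6\right) \left(1 + 6 \cdot 1\right) = -50 + 2 \left(-4 + 45 + 54\right) \left(1 + 6\right) = -50 + 2 \cdot 95 \cdot 7 = -50 + 190 \cdot 7 = -50 + 1330 = 1280$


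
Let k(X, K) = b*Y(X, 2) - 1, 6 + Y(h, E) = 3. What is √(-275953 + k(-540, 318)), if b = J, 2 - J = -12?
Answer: 2*I*√68999 ≈ 525.35*I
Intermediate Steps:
J = 14 (J = 2 - 1*(-12) = 2 + 12 = 14)
Y(h, E) = -3 (Y(h, E) = -6 + 3 = -3)
b = 14
k(X, K) = -43 (k(X, K) = 14*(-3) - 1 = -42 - 1 = -43)
√(-275953 + k(-540, 318)) = √(-275953 - 43) = √(-275996) = 2*I*√68999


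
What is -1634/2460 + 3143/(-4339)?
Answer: -7410853/5336970 ≈ -1.3886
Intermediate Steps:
-1634/2460 + 3143/(-4339) = -1634*1/2460 + 3143*(-1/4339) = -817/1230 - 3143/4339 = -7410853/5336970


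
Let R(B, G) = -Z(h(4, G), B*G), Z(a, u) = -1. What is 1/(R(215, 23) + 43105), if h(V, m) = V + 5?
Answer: 1/43106 ≈ 2.3199e-5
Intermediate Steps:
h(V, m) = 5 + V
R(B, G) = 1 (R(B, G) = -1*(-1) = 1)
1/(R(215, 23) + 43105) = 1/(1 + 43105) = 1/43106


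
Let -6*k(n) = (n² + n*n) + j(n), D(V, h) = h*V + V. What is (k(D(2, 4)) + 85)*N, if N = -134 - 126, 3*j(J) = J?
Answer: -119600/9 ≈ -13289.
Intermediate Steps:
j(J) = J/3
D(V, h) = V + V*h (D(V, h) = V*h + V = V + V*h)
k(n) = -n²/3 - n/18 (k(n) = -((n² + n*n) + n/3)/6 = -((n² + n²) + n/3)/6 = -(2*n² + n/3)/6 = -n²/3 - n/18)
N = -260
(k(D(2, 4)) + 85)*N = ((2*(1 + 4))*(-1 - 12*(1 + 4))/18 + 85)*(-260) = ((2*5)*(-1 - 12*5)/18 + 85)*(-260) = ((1/18)*10*(-1 - 6*10) + 85)*(-260) = ((1/18)*10*(-1 - 60) + 85)*(-260) = ((1/18)*10*(-61) + 85)*(-260) = (-305/9 + 85)*(-260) = (460/9)*(-260) = -119600/9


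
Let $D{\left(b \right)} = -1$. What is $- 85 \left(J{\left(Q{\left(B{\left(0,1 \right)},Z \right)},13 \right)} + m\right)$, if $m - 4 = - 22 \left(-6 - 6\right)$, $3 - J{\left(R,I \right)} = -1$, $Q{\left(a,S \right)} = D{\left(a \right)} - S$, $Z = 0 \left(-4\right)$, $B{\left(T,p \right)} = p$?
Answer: $-23120$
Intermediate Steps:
$Z = 0$
$Q{\left(a,S \right)} = -1 - S$
$J{\left(R,I \right)} = 4$ ($J{\left(R,I \right)} = 3 - -1 = 3 + 1 = 4$)
$m = 268$ ($m = 4 - 22 \left(-6 - 6\right) = 4 - -264 = 4 + 264 = 268$)
$- 85 \left(J{\left(Q{\left(B{\left(0,1 \right)},Z \right)},13 \right)} + m\right) = - 85 \left(4 + 268\right) = \left(-85\right) 272 = -23120$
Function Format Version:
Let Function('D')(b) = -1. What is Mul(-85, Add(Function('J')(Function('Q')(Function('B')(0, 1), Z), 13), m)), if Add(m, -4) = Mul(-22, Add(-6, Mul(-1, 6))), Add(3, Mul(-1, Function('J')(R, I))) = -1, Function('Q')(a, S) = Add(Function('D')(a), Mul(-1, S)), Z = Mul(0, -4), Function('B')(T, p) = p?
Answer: -23120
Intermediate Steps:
Z = 0
Function('Q')(a, S) = Add(-1, Mul(-1, S))
Function('J')(R, I) = 4 (Function('J')(R, I) = Add(3, Mul(-1, -1)) = Add(3, 1) = 4)
m = 268 (m = Add(4, Mul(-22, Add(-6, Mul(-1, 6)))) = Add(4, Mul(-22, Add(-6, -6))) = Add(4, Mul(-22, -12)) = Add(4, 264) = 268)
Mul(-85, Add(Function('J')(Function('Q')(Function('B')(0, 1), Z), 13), m)) = Mul(-85, Add(4, 268)) = Mul(-85, 272) = -23120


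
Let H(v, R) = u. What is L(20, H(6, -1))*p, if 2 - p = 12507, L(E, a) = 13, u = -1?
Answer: -162565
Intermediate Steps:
H(v, R) = -1
p = -12505 (p = 2 - 1*12507 = 2 - 12507 = -12505)
L(20, H(6, -1))*p = 13*(-12505) = -162565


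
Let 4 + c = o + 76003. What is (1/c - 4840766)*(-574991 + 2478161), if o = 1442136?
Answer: -932418338781391102/101209 ≈ -9.2128e+12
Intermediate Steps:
c = 1518135 (c = -4 + (1442136 + 76003) = -4 + 1518139 = 1518135)
(1/c - 4840766)*(-574991 + 2478161) = (1/1518135 - 4840766)*(-574991 + 2478161) = (1/1518135 - 4840766)*1903170 = -7348936291409/1518135*1903170 = -932418338781391102/101209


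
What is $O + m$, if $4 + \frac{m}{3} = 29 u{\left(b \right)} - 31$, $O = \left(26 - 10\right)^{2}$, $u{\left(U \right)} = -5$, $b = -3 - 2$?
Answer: $-284$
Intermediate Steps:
$b = -5$
$O = 256$ ($O = 16^{2} = 256$)
$m = -540$ ($m = -12 + 3 \left(29 \left(-5\right) - 31\right) = -12 + 3 \left(-145 - 31\right) = -12 + 3 \left(-176\right) = -12 - 528 = -540$)
$O + m = 256 - 540 = -284$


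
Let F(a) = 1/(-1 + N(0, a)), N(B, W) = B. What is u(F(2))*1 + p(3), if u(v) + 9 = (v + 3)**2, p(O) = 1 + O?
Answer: -1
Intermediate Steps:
F(a) = -1 (F(a) = 1/(-1 + 0) = 1/(-1) = -1)
u(v) = -9 + (3 + v)**2 (u(v) = -9 + (v + 3)**2 = -9 + (3 + v)**2)
u(F(2))*1 + p(3) = -(6 - 1)*1 + (1 + 3) = -1*5*1 + 4 = -5*1 + 4 = -5 + 4 = -1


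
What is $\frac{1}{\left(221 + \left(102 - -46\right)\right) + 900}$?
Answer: $\frac{1}{1269} \approx 0.00078802$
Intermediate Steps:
$\frac{1}{\left(221 + \left(102 - -46\right)\right) + 900} = \frac{1}{\left(221 + \left(102 + 46\right)\right) + 900} = \frac{1}{\left(221 + 148\right) + 900} = \frac{1}{369 + 900} = \frac{1}{1269}$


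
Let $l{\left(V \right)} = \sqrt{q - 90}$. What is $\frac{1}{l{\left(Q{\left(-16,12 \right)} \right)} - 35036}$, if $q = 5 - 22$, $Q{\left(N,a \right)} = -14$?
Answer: $- \frac{35036}{1227521403} - \frac{i \sqrt{107}}{1227521403} \approx -2.8542 \cdot 10^{-5} - 8.4268 \cdot 10^{-9} i$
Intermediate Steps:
$q = -17$
$l{\left(V \right)} = i \sqrt{107}$ ($l{\left(V \right)} = \sqrt{-17 - 90} = \sqrt{-107} = i \sqrt{107}$)
$\frac{1}{l{\left(Q{\left(-16,12 \right)} \right)} - 35036} = \frac{1}{i \sqrt{107} - 35036} = \frac{1}{-35036 + i \sqrt{107}}$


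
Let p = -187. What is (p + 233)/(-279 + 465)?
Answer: 23/93 ≈ 0.24731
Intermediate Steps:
(p + 233)/(-279 + 465) = (-187 + 233)/(-279 + 465) = 46/186 = 46*(1/186) = 23/93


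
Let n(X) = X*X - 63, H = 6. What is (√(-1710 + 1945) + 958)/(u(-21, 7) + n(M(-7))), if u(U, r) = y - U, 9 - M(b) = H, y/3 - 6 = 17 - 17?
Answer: -958/15 - √235/15 ≈ -64.889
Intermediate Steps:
y = 18 (y = 18 + 3*(17 - 17) = 18 + 3*0 = 18 + 0 = 18)
M(b) = 3 (M(b) = 9 - 1*6 = 9 - 6 = 3)
n(X) = -63 + X² (n(X) = X² - 63 = -63 + X²)
u(U, r) = 18 - U
(√(-1710 + 1945) + 958)/(u(-21, 7) + n(M(-7))) = (√(-1710 + 1945) + 958)/((18 - 1*(-21)) + (-63 + 3²)) = (√235 + 958)/((18 + 21) + (-63 + 9)) = (958 + √235)/(39 - 54) = (958 + √235)/(-15) = (958 + √235)*(-1/15) = -958/15 - √235/15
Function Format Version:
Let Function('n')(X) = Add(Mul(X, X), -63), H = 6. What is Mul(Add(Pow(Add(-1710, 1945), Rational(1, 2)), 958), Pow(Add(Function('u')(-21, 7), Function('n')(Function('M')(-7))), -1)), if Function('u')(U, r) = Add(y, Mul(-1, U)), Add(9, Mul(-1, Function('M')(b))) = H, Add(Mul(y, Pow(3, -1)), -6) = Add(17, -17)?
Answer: Add(Rational(-958, 15), Mul(Rational(-1, 15), Pow(235, Rational(1, 2)))) ≈ -64.889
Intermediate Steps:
y = 18 (y = Add(18, Mul(3, Add(17, -17))) = Add(18, Mul(3, 0)) = Add(18, 0) = 18)
Function('M')(b) = 3 (Function('M')(b) = Add(9, Mul(-1, 6)) = Add(9, -6) = 3)
Function('n')(X) = Add(-63, Pow(X, 2)) (Function('n')(X) = Add(Pow(X, 2), -63) = Add(-63, Pow(X, 2)))
Function('u')(U, r) = Add(18, Mul(-1, U))
Mul(Add(Pow(Add(-1710, 1945), Rational(1, 2)), 958), Pow(Add(Function('u')(-21, 7), Function('n')(Function('M')(-7))), -1)) = Mul(Add(Pow(Add(-1710, 1945), Rational(1, 2)), 958), Pow(Add(Add(18, Mul(-1, -21)), Add(-63, Pow(3, 2))), -1)) = Mul(Add(Pow(235, Rational(1, 2)), 958), Pow(Add(Add(18, 21), Add(-63, 9)), -1)) = Mul(Add(958, Pow(235, Rational(1, 2))), Pow(Add(39, -54), -1)) = Mul(Add(958, Pow(235, Rational(1, 2))), Pow(-15, -1)) = Mul(Add(958, Pow(235, Rational(1, 2))), Rational(-1, 15)) = Add(Rational(-958, 15), Mul(Rational(-1, 15), Pow(235, Rational(1, 2))))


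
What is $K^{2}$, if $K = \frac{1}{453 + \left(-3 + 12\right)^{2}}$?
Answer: $\frac{1}{285156} \approx 3.5069 \cdot 10^{-6}$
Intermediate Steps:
$K = \frac{1}{534}$ ($K = \frac{1}{453 + 9^{2}} = \frac{1}{453 + 81} = \frac{1}{534} \approx 0.0018727$)
$K^{2} = \left(\frac{1}{534}\right)^{2} = \frac{1}{285156}$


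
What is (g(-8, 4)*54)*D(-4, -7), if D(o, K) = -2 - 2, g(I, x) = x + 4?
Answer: -1728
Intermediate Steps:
g(I, x) = 4 + x
D(o, K) = -4
(g(-8, 4)*54)*D(-4, -7) = ((4 + 4)*54)*(-4) = (8*54)*(-4) = 432*(-4) = -1728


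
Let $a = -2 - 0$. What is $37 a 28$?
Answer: $-2072$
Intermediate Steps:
$a = -2$ ($a = -2 + 0 = -2$)
$37 a 28 = 37 \left(-2\right) 28 = \left(-74\right) 28 = -2072$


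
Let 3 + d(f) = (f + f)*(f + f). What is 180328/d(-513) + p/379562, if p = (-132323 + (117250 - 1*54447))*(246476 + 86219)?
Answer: -12173579737400432/199777334613 ≈ -60936.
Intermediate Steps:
d(f) = -3 + 4*f² (d(f) = -3 + (f + f)*(f + f) = -3 + (2*f)*(2*f) = -3 + 4*f²)
p = -23128956400 (p = (-132323 + (117250 - 54447))*332695 = (-132323 + 62803)*332695 = -69520*332695 = -23128956400)
180328/d(-513) + p/379562 = 180328/(-3 + 4*(-513)²) - 23128956400/379562 = 180328/(-3 + 4*263169) - 23128956400*1/379562 = 180328/(-3 + 1052676) - 11564478200/189781 = 180328/1052673 - 11564478200/189781 = -12173579737400432/199777334613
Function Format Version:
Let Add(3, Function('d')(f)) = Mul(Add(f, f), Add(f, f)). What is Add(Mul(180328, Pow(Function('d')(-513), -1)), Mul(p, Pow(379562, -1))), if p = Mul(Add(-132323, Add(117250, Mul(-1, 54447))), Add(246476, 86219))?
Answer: Rational(-12173579737400432, 199777334613) ≈ -60936.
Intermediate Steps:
Function('d')(f) = Add(-3, Mul(4, Pow(f, 2))) (Function('d')(f) = Add(-3, Mul(Add(f, f), Add(f, f))) = Add(-3, Mul(Mul(2, f), Mul(2, f))) = Add(-3, Mul(4, Pow(f, 2))))
p = -23128956400 (p = Mul(Add(-132323, Add(117250, -54447)), 332695) = Mul(Add(-132323, 62803), 332695) = Mul(-69520, 332695) = -23128956400)
Add(Mul(180328, Pow(Function('d')(-513), -1)), Mul(p, Pow(379562, -1))) = Add(Mul(180328, Pow(Add(-3, Mul(4, Pow(-513, 2))), -1)), Mul(-23128956400, Pow(379562, -1))) = Add(Mul(180328, Pow(Add(-3, Mul(4, 263169)), -1)), Mul(-23128956400, Rational(1, 379562))) = Add(Mul(180328, Pow(Add(-3, 1052676), -1)), Rational(-11564478200, 189781)) = Add(Mul(180328, Pow(1052673, -1)), Rational(-11564478200, 189781)) = Add(Mul(180328, Rational(1, 1052673)), Rational(-11564478200, 189781)) = Add(Rational(180328, 1052673), Rational(-11564478200, 189781)) = Rational(-12173579737400432, 199777334613)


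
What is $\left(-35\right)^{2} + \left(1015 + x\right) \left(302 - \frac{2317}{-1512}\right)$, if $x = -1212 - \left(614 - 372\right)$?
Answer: $- \frac{28517557}{216} \approx -1.3203 \cdot 10^{5}$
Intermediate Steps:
$x = -1454$ ($x = -1212 - 242 = -1454$)
$\left(-35\right)^{2} + \left(1015 + x\right) \left(302 - \frac{2317}{-1512}\right) = \left(-35\right)^{2} + \left(1015 - 1454\right) \left(302 - \frac{2317}{-1512}\right) = 1225 - 439 \left(302 - - \frac{331}{216}\right) = 1225 - 439 \left(302 + \frac{331}{216}\right) = 1225 - \frac{28782157}{216} = - \frac{28517557}{216}$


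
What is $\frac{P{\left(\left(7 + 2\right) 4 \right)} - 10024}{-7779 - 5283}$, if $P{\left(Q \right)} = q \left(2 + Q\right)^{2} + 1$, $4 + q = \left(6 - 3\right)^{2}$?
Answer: $\frac{2803}{13062} \approx 0.21459$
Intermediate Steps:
$q = 5$ ($q = -4 + \left(6 - 3\right)^{2} = -4 + 3^{2} = -4 + 9 = 5$)
$P{\left(Q \right)} = 1 + 5 \left(2 + Q\right)^{2}$ ($P{\left(Q \right)} = 5 \left(2 + Q\right)^{2} + 1 = 1 + 5 \left(2 + Q\right)^{2}$)
$\frac{P{\left(\left(7 + 2\right) 4 \right)} - 10024}{-7779 - 5283} = \frac{\left(1 + 5 \left(2 + \left(7 + 2\right) 4\right)^{2}\right) - 10024}{-7779 - 5283} = \frac{\left(1 + 5 \left(2 + 9 \cdot 4\right)^{2}\right) - 10024}{-13062} = \left(\left(1 + 5 \left(2 + 36\right)^{2}\right) - 10024\right) \left(- \frac{1}{13062}\right) = \left(\left(1 + 5 \cdot 38^{2}\right) - 10024\right) \left(- \frac{1}{13062}\right) = \left(\left(1 + 5 \cdot 1444\right) - 10024\right) \left(- \frac{1}{13062}\right) = \left(\left(1 + 7220\right) - 10024\right) \left(- \frac{1}{13062}\right) = \left(7221 - 10024\right) \left(- \frac{1}{13062}\right) = \left(-2803\right) \left(- \frac{1}{13062}\right) = \frac{2803}{13062}$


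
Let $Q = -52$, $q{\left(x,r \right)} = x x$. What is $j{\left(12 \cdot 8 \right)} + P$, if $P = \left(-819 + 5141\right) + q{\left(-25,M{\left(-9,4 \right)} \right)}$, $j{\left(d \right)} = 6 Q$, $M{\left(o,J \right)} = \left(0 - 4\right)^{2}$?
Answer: $4635$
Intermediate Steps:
$M{\left(o,J \right)} = 16$ ($M{\left(o,J \right)} = \left(-4\right)^{2} = 16$)
$q{\left(x,r \right)} = x^{2}$
$j{\left(d \right)} = -312$ ($j{\left(d \right)} = 6 \left(-52\right) = -312$)
$P = 4947$ ($P = \left(-819 + 5141\right) + \left(-25\right)^{2} = 4322 + 625 = 4947$)
$j{\left(12 \cdot 8 \right)} + P = -312 + 4947 = 4635$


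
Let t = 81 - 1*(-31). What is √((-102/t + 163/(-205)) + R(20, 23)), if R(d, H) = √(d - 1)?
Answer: √(-56203210 + 32947600*√19)/5740 ≈ 1.6288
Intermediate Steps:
t = 112 (t = 81 + 31 = 112)
R(d, H) = √(-1 + d)
√((-102/t + 163/(-205)) + R(20, 23)) = √((-102/112 + 163/(-205)) + √(-1 + 20)) = √((-102*1/112 + 163*(-1/205)) + √19) = √((-51/56 - 163/205) + √19) = √(-19583/11480 + √19)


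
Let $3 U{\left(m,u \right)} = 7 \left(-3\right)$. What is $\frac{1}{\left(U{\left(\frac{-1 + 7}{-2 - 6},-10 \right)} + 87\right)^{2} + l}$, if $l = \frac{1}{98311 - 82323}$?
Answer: $\frac{15988}{102323201} \approx 0.00015625$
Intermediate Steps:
$U{\left(m,u \right)} = -7$ ($U{\left(m,u \right)} = \frac{7 \left(-3\right)}{3} = \frac{1}{3} \left(-21\right) = -7$)
$l = \frac{1}{15988} \approx 6.2547 \cdot 10^{-5}$
$\frac{1}{\left(U{\left(\frac{-1 + 7}{-2 - 6},-10 \right)} + 87\right)^{2} + l} = \frac{1}{\left(-7 + 87\right)^{2} + \frac{1}{15988}} = \frac{1}{80^{2} + \frac{1}{15988}} = \frac{1}{6400 + \frac{1}{15988}} = \frac{1}{\frac{102323201}{15988}} = \frac{15988}{102323201}$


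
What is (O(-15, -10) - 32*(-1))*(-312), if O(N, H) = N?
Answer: -5304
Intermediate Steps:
(O(-15, -10) - 32*(-1))*(-312) = (-15 - 32*(-1))*(-312) = (-15 + 32)*(-312) = 17*(-312) = -5304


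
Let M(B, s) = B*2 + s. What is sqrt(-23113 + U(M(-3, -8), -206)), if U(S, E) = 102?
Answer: I*sqrt(23011) ≈ 151.69*I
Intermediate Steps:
M(B, s) = s + 2*B (M(B, s) = 2*B + s = s + 2*B)
sqrt(-23113 + U(M(-3, -8), -206)) = sqrt(-23113 + 102) = sqrt(-23011) = I*sqrt(23011)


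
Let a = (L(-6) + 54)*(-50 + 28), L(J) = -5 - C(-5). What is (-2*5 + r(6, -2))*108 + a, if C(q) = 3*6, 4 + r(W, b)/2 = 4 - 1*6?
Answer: -3058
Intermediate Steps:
r(W, b) = -12 (r(W, b) = -8 + 2*(4 - 1*6) = -8 + 2*(4 - 6) = -8 + 2*(-2) = -8 - 4 = -12)
C(q) = 18
L(J) = -23 (L(J) = -5 - 1*18 = -5 - 18 = -23)
a = -682 (a = (-23 + 54)*(-50 + 28) = 31*(-22) = -682)
(-2*5 + r(6, -2))*108 + a = (-2*5 - 12)*108 - 682 = (-10 - 12)*108 - 682 = -22*108 - 682 = -2376 - 682 = -3058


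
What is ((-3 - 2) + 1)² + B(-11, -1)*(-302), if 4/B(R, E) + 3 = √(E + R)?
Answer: 1320/7 + 2416*I*√3/21 ≈ 188.57 + 199.27*I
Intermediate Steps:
B(R, E) = 4/(-3 + √(E + R))
((-3 - 2) + 1)² + B(-11, -1)*(-302) = ((-3 - 2) + 1)² + (4/(-3 + √(-1 - 11)))*(-302) = (-5 + 1)² + (4/(-3 + √(-12)))*(-302) = (-4)² + (4/(-3 + 2*I*√3))*(-302) = 16 - 1208/(-3 + 2*I*√3)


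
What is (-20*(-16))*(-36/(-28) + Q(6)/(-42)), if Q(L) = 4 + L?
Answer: 7040/21 ≈ 335.24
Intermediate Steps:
(-20*(-16))*(-36/(-28) + Q(6)/(-42)) = (-20*(-16))*(-36/(-28) + (4 + 6)/(-42)) = 320*(-36*(-1/28) + 10*(-1/42)) = 320*(9/7 - 5/21) = 320*(22/21) = 7040/21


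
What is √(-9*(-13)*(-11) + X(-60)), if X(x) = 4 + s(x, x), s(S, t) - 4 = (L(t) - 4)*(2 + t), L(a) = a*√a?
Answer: √(-1047 + 6960*I*√15) ≈ 113.86 + 118.37*I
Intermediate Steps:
L(a) = a^(3/2)
s(S, t) = 4 + (-4 + t^(3/2))*(2 + t) (s(S, t) = 4 + (t^(3/2) - 4)*(2 + t) = 4 + (-4 + t^(3/2))*(2 + t))
X(x) = x^(5/2) - 4*x + 2*x^(3/2) (X(x) = 4 + (-4 + x^(5/2) - 4*x + 2*x^(3/2)) = x^(5/2) - 4*x + 2*x^(3/2))
√(-9*(-13)*(-11) + X(-60)) = √(-9*(-13)*(-11) + ((-60)^(5/2) - 4*(-60) + 2*(-60)^(3/2))) = √(117*(-11) + (7200*I*√15 + 240 + 2*(-120*I*√15))) = √(-1287 + (7200*I*√15 + 240 - 240*I*√15)) = √(-1287 + (240 + 6960*I*√15)) = √(-1047 + 6960*I*√15)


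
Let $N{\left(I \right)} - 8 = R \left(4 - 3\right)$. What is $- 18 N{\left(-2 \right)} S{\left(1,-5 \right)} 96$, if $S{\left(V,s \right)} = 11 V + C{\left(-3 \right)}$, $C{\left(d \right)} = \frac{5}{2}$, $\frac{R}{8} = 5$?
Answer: $-1119744$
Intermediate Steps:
$R = 40$ ($R = 8 \cdot 5 = 40$)
$C{\left(d \right)} = \frac{5}{2}$ ($C{\left(d \right)} = 5 \cdot \frac{1}{2} = \frac{5}{2}$)
$S{\left(V,s \right)} = \frac{5}{2} + 11 V$ ($S{\left(V,s \right)} = 11 V + \frac{5}{2} = \frac{5}{2} + 11 V$)
$N{\left(I \right)} = 48$ ($N{\left(I \right)} = 8 + 40 \left(4 - 3\right) = 8 + 40 \cdot 1 = 8 + 40 = 48$)
$- 18 N{\left(-2 \right)} S{\left(1,-5 \right)} 96 = \left(-18\right) 48 \left(\frac{5}{2} + 11 \cdot 1\right) 96 = - 864 \left(\frac{5}{2} + 11\right) 96 = \left(-864\right) \frac{27}{2} \cdot 96 = \left(-11664\right) 96 = -1119744$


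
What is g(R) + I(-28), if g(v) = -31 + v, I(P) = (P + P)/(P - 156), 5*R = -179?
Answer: -7647/115 ≈ -66.496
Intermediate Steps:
R = -179/5 (R = (⅕)*(-179) = -179/5 ≈ -35.800)
I(P) = 2*P/(-156 + P) (I(P) = (2*P)/(-156 + P) = 2*P/(-156 + P))
g(R) + I(-28) = (-31 - 179/5) + 2*(-28)/(-156 - 28) = -334/5 + 2*(-28)/(-184) = -334/5 + 2*(-28)*(-1/184) = -334/5 + 7/23 = -7647/115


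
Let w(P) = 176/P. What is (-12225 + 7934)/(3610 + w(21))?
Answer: -90111/75986 ≈ -1.1859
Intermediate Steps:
(-12225 + 7934)/(3610 + w(21)) = (-12225 + 7934)/(3610 + 176/21) = -4291/(3610 + 176*(1/21)) = -4291/(3610 + 176/21) = -4291/75986/21 = -4291*21/75986 = -90111/75986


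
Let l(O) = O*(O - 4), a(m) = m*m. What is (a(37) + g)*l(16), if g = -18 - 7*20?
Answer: 232512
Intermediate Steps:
g = -158 (g = -18 - 140 = -158)
a(m) = m²
l(O) = O*(-4 + O)
(a(37) + g)*l(16) = (37² - 158)*(16*(-4 + 16)) = (1369 - 158)*(16*12) = 1211*192 = 232512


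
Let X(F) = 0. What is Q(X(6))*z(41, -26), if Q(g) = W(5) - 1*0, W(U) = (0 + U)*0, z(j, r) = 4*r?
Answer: 0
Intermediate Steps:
W(U) = 0 (W(U) = U*0 = 0)
Q(g) = 0 (Q(g) = 0 - 1*0 = 0 + 0 = 0)
Q(X(6))*z(41, -26) = 0*(4*(-26)) = 0*(-104) = 0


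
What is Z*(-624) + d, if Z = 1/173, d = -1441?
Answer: -249917/173 ≈ -1444.6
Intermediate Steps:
Z = 1/173 ≈ 0.0057803
Z*(-624) + d = (1/173)*(-624) - 1441 = -624/173 - 1441 = -249917/173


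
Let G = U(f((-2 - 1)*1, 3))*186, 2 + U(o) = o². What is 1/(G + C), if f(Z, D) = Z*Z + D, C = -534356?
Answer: -1/507944 ≈ -1.9687e-6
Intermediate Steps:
f(Z, D) = D + Z² (f(Z, D) = Z² + D = D + Z²)
U(o) = -2 + o²
G = 26412 (G = (-2 + (3 + ((-2 - 1)*1)²)²)*186 = (-2 + (3 + (-3*1)²)²)*186 = (-2 + (3 + (-3)²)²)*186 = (-2 + (3 + 9)²)*186 = (-2 + 12²)*186 = (-2 + 144)*186 = 142*186 = 26412)
1/(G + C) = 1/(26412 - 534356) = 1/(-507944) = -1/507944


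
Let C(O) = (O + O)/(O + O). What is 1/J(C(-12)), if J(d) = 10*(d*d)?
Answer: 1/10 ≈ 0.10000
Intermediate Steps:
C(O) = 1 (C(O) = (2*O)/((2*O)) = (2*O)*(1/(2*O)) = 1)
J(d) = 10*d**2
1/J(C(-12)) = 1/(10*1**2) = 1/(10*1) = 1/10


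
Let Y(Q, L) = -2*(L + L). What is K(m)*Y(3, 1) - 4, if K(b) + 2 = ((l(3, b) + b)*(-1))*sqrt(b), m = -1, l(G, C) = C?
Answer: 4 - 8*I ≈ 4.0 - 8.0*I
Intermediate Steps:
Y(Q, L) = -4*L
K(b) = -2 - 2*b**(3/2) (K(b) = -2 + ((b + b)*(-1))*sqrt(b) = -2 + ((2*b)*(-1))*sqrt(b) = -2 + (-2*b)*sqrt(b) = -2 - 2*b**(3/2))
K(m)*Y(3, 1) - 4 = (-2 - (-2)*I)*(-4*1) - 4 = (-2 - (-2)*I)*(-4) - 4 = (-2 + 2*I)*(-4) - 4 = (8 - 8*I) - 4 = 4 - 8*I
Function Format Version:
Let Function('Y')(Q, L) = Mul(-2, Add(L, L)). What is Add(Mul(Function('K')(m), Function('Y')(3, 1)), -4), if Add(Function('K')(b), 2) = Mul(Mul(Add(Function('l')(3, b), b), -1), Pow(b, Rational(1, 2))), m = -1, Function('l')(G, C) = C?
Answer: Add(4, Mul(-8, I)) ≈ Add(4.0000, Mul(-8.0000, I))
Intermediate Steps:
Function('Y')(Q, L) = Mul(-4, L) (Function('Y')(Q, L) = Mul(-2, Mul(2, L)) = Mul(-4, L))
Function('K')(b) = Add(-2, Mul(-2, Pow(b, Rational(3, 2)))) (Function('K')(b) = Add(-2, Mul(Mul(Add(b, b), -1), Pow(b, Rational(1, 2)))) = Add(-2, Mul(Mul(Mul(2, b), -1), Pow(b, Rational(1, 2)))) = Add(-2, Mul(Mul(-2, b), Pow(b, Rational(1, 2)))) = Add(-2, Mul(-2, Pow(b, Rational(3, 2)))))
Add(Mul(Function('K')(m), Function('Y')(3, 1)), -4) = Add(Mul(Add(-2, Mul(-2, Pow(-1, Rational(3, 2)))), Mul(-4, 1)), -4) = Add(Mul(Add(-2, Mul(-2, Mul(-1, I))), -4), -4) = Add(Mul(Add(-2, Mul(2, I)), -4), -4) = Add(Add(8, Mul(-8, I)), -4) = Add(4, Mul(-8, I))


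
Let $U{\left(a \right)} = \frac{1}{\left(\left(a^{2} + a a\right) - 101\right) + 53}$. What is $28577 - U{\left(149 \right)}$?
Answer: $\frac{1267504257}{44354} \approx 28577.0$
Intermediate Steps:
$U{\left(a \right)} = \frac{1}{-48 + 2 a^{2}}$ ($U{\left(a \right)} = \frac{1}{\left(\left(a^{2} + a^{2}\right) - 101\right) + 53} = \frac{1}{\left(2 a^{2} - 101\right) + 53} = \frac{1}{\left(-101 + 2 a^{2}\right) + 53} = \frac{1}{-48 + 2 a^{2}}$)
$28577 - U{\left(149 \right)} = 28577 - \frac{1}{2 \left(-24 + 149^{2}\right)} = 28577 - \frac{1}{2 \left(-24 + 22201\right)} = 28577 - \frac{1}{2 \cdot 22177} = 28577 - \frac{1}{2} \cdot \frac{1}{22177} = 28577 - \frac{1}{44354} = \frac{1267504257}{44354}$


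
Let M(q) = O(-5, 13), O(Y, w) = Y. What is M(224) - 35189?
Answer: -35194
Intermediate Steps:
M(q) = -5
M(224) - 35189 = -5 - 35189 = -35194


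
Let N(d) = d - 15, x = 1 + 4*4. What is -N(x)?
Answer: -2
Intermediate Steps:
x = 17 (x = 1 + 16 = 17)
N(d) = -15 + d
-N(x) = -(-15 + 17) = -1*2 = -2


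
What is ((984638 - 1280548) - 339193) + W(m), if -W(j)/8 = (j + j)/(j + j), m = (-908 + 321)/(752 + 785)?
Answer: -635111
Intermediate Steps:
m = -587/1537 ≈ -0.38191
W(j) = -8 (W(j) = -8*(j + j)/(j + j) = -8*2*j/(2*j) = -8*2*j*1/(2*j) = -8*1 = -8)
((984638 - 1280548) - 339193) + W(m) = ((984638 - 1280548) - 339193) - 8 = (-295910 - 339193) - 8 = -635103 - 8 = -635111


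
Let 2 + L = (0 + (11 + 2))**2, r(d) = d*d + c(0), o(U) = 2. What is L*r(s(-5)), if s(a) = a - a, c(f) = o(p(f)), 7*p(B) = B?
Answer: 334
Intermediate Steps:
p(B) = B/7
c(f) = 2
s(a) = 0
r(d) = 2 + d**2 (r(d) = d*d + 2 = d**2 + 2 = 2 + d**2)
L = 167 (L = -2 + (0 + (11 + 2))**2 = -2 + (0 + 13)**2 = -2 + 13**2 = -2 + 169 = 167)
L*r(s(-5)) = 167*(2 + 0**2) = 167*(2 + 0) = 167*2 = 334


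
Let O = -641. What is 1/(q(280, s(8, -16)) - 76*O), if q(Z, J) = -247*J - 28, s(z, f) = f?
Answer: 1/52640 ≈ 1.8997e-5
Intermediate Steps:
q(Z, J) = -28 - 247*J
1/(q(280, s(8, -16)) - 76*O) = 1/((-28 - 247*(-16)) - 76*(-641)) = 1/((-28 + 3952) + 48716) = 1/(3924 + 48716) = 1/52640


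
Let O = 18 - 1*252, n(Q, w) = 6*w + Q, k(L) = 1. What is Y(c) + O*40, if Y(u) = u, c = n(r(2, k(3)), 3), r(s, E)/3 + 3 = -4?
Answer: -9363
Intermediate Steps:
r(s, E) = -21 (r(s, E) = -9 + 3*(-4) = -9 - 12 = -21)
n(Q, w) = Q + 6*w
c = -3 (c = -21 + 6*3 = -21 + 18 = -3)
O = -234 (O = 18 - 252 = -234)
Y(c) + O*40 = -3 - 234*40 = -3 - 9360 = -9363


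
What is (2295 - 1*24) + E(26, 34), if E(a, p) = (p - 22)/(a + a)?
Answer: 29526/13 ≈ 2271.2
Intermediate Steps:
E(a, p) = (-22 + p)/(2*a) (E(a, p) = (-22 + p)/((2*a)) = (-22 + p)*(1/(2*a)) = (-22 + p)/(2*a))
(2295 - 1*24) + E(26, 34) = (2295 - 1*24) + (½)*(-22 + 34)/26 = (2295 - 24) + (½)*(1/26)*12 = 2271 + 3/13 = 29526/13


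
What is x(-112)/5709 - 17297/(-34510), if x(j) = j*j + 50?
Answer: 25398453/9381790 ≈ 2.7072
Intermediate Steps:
x(j) = 50 + j² (x(j) = j² + 50 = 50 + j²)
x(-112)/5709 - 17297/(-34510) = (50 + (-112)²)/5709 - 17297/(-34510) = (50 + 12544)*(1/5709) - 17297*(-1/34510) = 12594*(1/5709) + 2471/4930 = 4198/1903 + 2471/4930 = 25398453/9381790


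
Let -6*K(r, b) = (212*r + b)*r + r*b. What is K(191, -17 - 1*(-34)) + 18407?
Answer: -3815012/3 ≈ -1.2717e+6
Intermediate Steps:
K(r, b) = -b*r/6 - r*(b + 212*r)/6 (K(r, b) = -((212*r + b)*r + r*b)/6 = -((b + 212*r)*r + b*r)/6 = -(r*(b + 212*r) + b*r)/6 = -(b*r + r*(b + 212*r))/6 = -b*r/6 - r*(b + 212*r)/6)
K(191, -17 - 1*(-34)) + 18407 = -⅓*191*((-17 - 1*(-34)) + 106*191) + 18407 = -⅓*191*((-17 + 34) + 20246) + 18407 = -⅓*191*(17 + 20246) + 18407 = -⅓*191*20263 + 18407 = -3870233/3 + 18407 = -3815012/3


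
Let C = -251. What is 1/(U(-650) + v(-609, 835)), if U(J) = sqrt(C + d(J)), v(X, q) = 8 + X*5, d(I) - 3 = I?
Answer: -3037/9224267 - I*sqrt(898)/9224267 ≈ -0.00032924 - 3.2487e-6*I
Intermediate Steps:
d(I) = 3 + I
v(X, q) = 8 + 5*X
U(J) = sqrt(-248 + J) (U(J) = sqrt(-251 + (3 + J)) = sqrt(-248 + J))
1/(U(-650) + v(-609, 835)) = 1/(sqrt(-248 - 650) + (8 + 5*(-609))) = 1/(sqrt(-898) + (8 - 3045)) = 1/(I*sqrt(898) - 3037) = 1/(-3037 + I*sqrt(898))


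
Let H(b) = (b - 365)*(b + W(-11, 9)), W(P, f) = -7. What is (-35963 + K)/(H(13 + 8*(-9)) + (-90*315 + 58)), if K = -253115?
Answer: 144539/154 ≈ 938.56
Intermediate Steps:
H(b) = (-365 + b)*(-7 + b) (H(b) = (b - 365)*(b - 7) = (-365 + b)*(-7 + b))
(-35963 + K)/(H(13 + 8*(-9)) + (-90*315 + 58)) = (-35963 - 253115)/((2555 + (13 + 8*(-9))**2 - 372*(13 + 8*(-9))) + (-90*315 + 58)) = -289078/((2555 + (13 - 72)**2 - 372*(13 - 72)) + (-28350 + 58)) = -289078/((2555 + (-59)**2 - 372*(-59)) - 28292) = -289078/((2555 + 3481 + 21948) - 28292) = -289078/(27984 - 28292) = -289078/(-308) = -289078*(-1/308) = 144539/154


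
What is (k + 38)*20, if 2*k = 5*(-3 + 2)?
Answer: 710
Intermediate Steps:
k = -5/2 (k = (5*(-3 + 2))/2 = (5*(-1))/2 = (1/2)*(-5) = -5/2 ≈ -2.5000)
(k + 38)*20 = (-5/2 + 38)*20 = (71/2)*20 = 710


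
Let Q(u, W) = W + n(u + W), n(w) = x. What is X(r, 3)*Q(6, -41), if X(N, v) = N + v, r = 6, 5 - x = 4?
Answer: -360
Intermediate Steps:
x = 1 (x = 5 - 1*4 = 5 - 4 = 1)
n(w) = 1
Q(u, W) = 1 + W (Q(u, W) = W + 1 = 1 + W)
X(r, 3)*Q(6, -41) = (6 + 3)*(1 - 41) = 9*(-40) = -360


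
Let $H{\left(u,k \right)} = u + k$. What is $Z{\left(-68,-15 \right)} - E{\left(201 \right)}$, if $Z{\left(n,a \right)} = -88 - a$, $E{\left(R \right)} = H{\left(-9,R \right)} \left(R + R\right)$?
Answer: $-77257$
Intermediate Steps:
$H{\left(u,k \right)} = k + u$
$E{\left(R \right)} = 2 R \left(-9 + R\right)$ ($E{\left(R \right)} = \left(R - 9\right) \left(R + R\right) = \left(-9 + R\right) 2 R = 2 R \left(-9 + R\right)$)
$Z{\left(-68,-15 \right)} - E{\left(201 \right)} = \left(-88 - -15\right) - 2 \cdot 201 \left(-9 + 201\right) = \left(-88 + 15\right) - 2 \cdot 201 \cdot 192 = -73 - 77184 = -77257$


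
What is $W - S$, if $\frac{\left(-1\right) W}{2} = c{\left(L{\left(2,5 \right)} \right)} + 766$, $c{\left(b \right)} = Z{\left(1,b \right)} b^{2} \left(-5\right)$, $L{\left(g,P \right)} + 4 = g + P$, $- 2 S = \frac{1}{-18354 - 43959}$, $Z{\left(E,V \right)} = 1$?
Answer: $- \frac{179710693}{124626} \approx -1442.0$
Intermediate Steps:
$S = \frac{1}{124626}$ ($S = - \frac{1}{2 \left(-18354 - 43959\right)} = - \frac{1}{2 \left(-62313\right)} = \left(- \frac{1}{2}\right) \left(- \frac{1}{62313}\right) = \frac{1}{124626} \approx 8.024 \cdot 10^{-6}$)
$L{\left(g,P \right)} = -4 + P + g$ ($L{\left(g,P \right)} = -4 + \left(g + P\right) = -4 + \left(P + g\right) = -4 + P + g$)
$c{\left(b \right)} = - 5 b^{2}$ ($c{\left(b \right)} = 1 b^{2} \left(-5\right) = b^{2} \left(-5\right) = - 5 b^{2}$)
$W = -1442$ ($W = - 2 \left(- 5 \left(-4 + 5 + 2\right)^{2} + 766\right) = - 2 \left(- 5 \cdot 3^{2} + 766\right) = - 2 \left(\left(-5\right) 9 + 766\right) = - 2 \left(-45 + 766\right) = \left(-2\right) 721 = -1442$)
$W - S = -1442 - \frac{1}{124626} = - \frac{179710693}{124626}$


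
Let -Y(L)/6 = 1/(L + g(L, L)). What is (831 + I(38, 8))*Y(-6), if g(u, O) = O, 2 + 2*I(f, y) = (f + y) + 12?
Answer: 859/2 ≈ 429.50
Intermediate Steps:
I(f, y) = 5 + f/2 + y/2 (I(f, y) = -1 + ((f + y) + 12)/2 = -1 + (12 + f + y)/2 = -1 + (6 + f/2 + y/2) = 5 + f/2 + y/2)
Y(L) = -3/L (Y(L) = -6/(L + L) = -6*1/(2*L) = -3/L)
(831 + I(38, 8))*Y(-6) = (831 + (5 + (1/2)*38 + (1/2)*8))*(-3/(-6)) = (831 + (5 + 19 + 4))*(-3*(-1/6)) = (831 + 28)*(1/2) = 859*(1/2) = 859/2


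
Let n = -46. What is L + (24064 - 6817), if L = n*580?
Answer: -9433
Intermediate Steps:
L = -26680 (L = -46*580 = -26680)
L + (24064 - 6817) = -26680 + (24064 - 6817) = -26680 + 17247 = -9433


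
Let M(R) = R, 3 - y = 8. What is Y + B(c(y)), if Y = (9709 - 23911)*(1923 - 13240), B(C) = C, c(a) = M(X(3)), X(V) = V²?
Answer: 160724043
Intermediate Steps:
y = -5 (y = 3 - 1*8 = 3 - 8 = -5)
c(a) = 9 (c(a) = 3² = 9)
Y = 160724034 (Y = -14202*(-11317) = 160724034)
Y + B(c(y)) = 160724034 + 9 = 160724043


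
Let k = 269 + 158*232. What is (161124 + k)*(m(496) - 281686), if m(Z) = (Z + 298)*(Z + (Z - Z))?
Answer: 22208818762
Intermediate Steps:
k = 36925 (k = 269 + 36656 = 36925)
m(Z) = Z*(298 + Z) (m(Z) = (298 + Z)*(Z + 0) = (298 + Z)*Z = Z*(298 + Z))
(161124 + k)*(m(496) - 281686) = (161124 + 36925)*(496*(298 + 496) - 281686) = 198049*(496*794 - 281686) = 198049*(393824 - 281686) = 198049*112138 = 22208818762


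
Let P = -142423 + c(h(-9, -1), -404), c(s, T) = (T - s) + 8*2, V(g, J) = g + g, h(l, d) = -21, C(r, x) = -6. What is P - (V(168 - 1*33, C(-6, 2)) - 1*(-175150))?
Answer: -318210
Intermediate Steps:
V(g, J) = 2*g
c(s, T) = 16 + T - s (c(s, T) = (T - s) + 16 = 16 + T - s)
P = -142790 (P = -142423 + (16 - 404 - 1*(-21)) = -142423 + (16 - 404 + 21) = -142423 - 367 = -142790)
P - (V(168 - 1*33, C(-6, 2)) - 1*(-175150)) = -142790 - (2*(168 - 1*33) - 1*(-175150)) = -142790 - (2*(168 - 33) + 175150) = -142790 - (2*135 + 175150) = -142790 - (270 + 175150) = -142790 - 1*175420 = -142790 - 175420 = -318210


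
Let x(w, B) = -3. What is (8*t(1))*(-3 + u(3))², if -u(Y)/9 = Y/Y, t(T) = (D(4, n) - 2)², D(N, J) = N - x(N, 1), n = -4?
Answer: 28800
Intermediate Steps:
D(N, J) = 3 + N (D(N, J) = N - 1*(-3) = N + 3 = 3 + N)
t(T) = 25 (t(T) = ((3 + 4) - 2)² = (7 - 2)² = 5² = 25)
u(Y) = -9 (u(Y) = -9*Y/Y = -9*1 = -9)
(8*t(1))*(-3 + u(3))² = (8*25)*(-3 - 9)² = 200*(-12)² = 200*144 = 28800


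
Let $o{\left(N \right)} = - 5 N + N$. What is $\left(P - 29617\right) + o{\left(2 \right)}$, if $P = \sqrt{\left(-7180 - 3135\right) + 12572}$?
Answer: $-29625 + \sqrt{2257} \approx -29578.0$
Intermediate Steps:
$o{\left(N \right)} = - 4 N$
$P = \sqrt{2257}$ ($P = \sqrt{-10315 + 12572} = \sqrt{2257} \approx 47.508$)
$\left(P - 29617\right) + o{\left(2 \right)} = \left(\sqrt{2257} - 29617\right) - 8 = \left(-29617 + \sqrt{2257}\right) - 8 = -29625 + \sqrt{2257}$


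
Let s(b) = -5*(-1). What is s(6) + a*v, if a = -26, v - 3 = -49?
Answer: 1201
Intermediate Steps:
v = -46 (v = 3 - 49 = -46)
s(b) = 5
s(6) + a*v = 5 - 26*(-46) = 5 + 1196 = 1201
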